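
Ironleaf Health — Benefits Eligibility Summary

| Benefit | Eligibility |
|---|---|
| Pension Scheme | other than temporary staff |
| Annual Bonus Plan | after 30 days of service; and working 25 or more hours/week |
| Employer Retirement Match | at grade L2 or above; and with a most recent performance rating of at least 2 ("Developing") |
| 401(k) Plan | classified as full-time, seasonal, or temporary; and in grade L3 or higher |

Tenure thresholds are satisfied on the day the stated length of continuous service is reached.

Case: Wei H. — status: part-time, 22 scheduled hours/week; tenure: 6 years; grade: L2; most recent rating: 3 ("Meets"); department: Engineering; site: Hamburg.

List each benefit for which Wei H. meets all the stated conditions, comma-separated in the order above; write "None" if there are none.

Pension Scheme, Employer Retirement Match

Pension Scheme — status part-time ✓ (not excluded) → eligible.
Annual Bonus Plan — service 6 years ≥ 30 days ✓; 22 hrs/wk < 25 ✗ → not eligible.
Employer Retirement Match — grade L2 ≥ L2 ✓; rating 3 ≥ 2 ✓ → eligible.
401(k) Plan — status part-time ✗ (requires full-time, seasonal, or temporary) → not eligible.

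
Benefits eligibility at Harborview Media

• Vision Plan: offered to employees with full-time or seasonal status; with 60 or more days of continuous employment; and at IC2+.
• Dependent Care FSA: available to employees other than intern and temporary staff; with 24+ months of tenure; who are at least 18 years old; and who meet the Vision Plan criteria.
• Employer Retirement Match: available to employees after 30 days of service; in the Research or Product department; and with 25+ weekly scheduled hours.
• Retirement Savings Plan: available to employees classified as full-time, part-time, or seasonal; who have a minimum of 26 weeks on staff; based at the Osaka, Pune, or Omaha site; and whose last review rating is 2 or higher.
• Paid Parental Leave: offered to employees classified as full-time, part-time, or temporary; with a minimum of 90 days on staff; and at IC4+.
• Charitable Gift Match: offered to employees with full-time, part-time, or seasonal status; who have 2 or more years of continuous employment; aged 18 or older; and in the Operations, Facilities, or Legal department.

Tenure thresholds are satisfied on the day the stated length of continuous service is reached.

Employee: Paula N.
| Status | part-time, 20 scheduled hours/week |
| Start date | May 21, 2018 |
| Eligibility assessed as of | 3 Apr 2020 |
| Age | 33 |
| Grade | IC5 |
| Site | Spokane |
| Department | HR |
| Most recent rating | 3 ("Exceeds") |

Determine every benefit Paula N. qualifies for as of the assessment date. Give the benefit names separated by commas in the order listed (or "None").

Service from May 21, 2018 to 3 Apr 2020: 683 days.
Vision Plan — status part-time ✗ (requires full-time or seasonal) → not eligible.
Dependent Care FSA — status part-time ✓ (not excluded); service 683 days < 24 months (≈720 days) ✗ → not eligible.
Employer Retirement Match — service 683 days ≥ 30 days ✓; dept HR ✗ → not eligible.
Retirement Savings Plan — status part-time ✓; service 683 days ≥ 26 weeks (≈182 days) ✓; site Spokane ✗ (not Osaka, Pune, or Omaha) → not eligible.
Paid Parental Leave — status part-time ✓; service 683 days ≥ 90 days ✓; grade IC5 ≥ IC4 ✓ → eligible.
Charitable Gift Match — status part-time ✓; service 683 days < 2 years (≈730 days) ✗ → not eligible.

Paid Parental Leave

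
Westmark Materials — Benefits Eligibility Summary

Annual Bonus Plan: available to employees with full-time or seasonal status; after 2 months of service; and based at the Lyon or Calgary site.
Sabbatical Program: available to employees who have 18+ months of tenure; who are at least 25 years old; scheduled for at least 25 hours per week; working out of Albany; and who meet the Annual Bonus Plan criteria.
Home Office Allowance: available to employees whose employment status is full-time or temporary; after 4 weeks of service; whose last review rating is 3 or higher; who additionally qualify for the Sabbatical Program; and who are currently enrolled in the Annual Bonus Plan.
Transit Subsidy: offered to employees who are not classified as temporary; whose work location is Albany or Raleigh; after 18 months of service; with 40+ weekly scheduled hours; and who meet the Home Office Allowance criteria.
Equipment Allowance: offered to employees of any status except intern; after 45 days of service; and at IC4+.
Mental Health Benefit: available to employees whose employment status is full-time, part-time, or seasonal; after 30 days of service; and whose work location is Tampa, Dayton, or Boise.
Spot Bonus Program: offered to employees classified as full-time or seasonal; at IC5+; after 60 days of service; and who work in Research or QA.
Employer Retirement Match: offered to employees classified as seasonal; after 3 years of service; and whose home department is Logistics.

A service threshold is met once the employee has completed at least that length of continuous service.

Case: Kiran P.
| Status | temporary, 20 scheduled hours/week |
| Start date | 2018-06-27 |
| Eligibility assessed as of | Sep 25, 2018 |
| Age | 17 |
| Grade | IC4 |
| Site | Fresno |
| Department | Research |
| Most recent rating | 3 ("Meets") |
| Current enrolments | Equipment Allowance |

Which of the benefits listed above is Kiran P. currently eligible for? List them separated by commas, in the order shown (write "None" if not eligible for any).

Equipment Allowance

Service from 2018-06-27 to Sep 25, 2018: 90 days.
Annual Bonus Plan — status temporary ✗ (requires full-time or seasonal) → not eligible.
Sabbatical Program — service 90 days < 18 months (≈540 days) ✗ → not eligible.
Home Office Allowance — status temporary ✓; service 90 days ≥ 4 weeks (≈28 days) ✓; rating 3 ≥ 3 ✓; not eligible for Sabbatical Program ✗ → not eligible.
Transit Subsidy — status temporary ✗ (excluded) → not eligible.
Equipment Allowance — status temporary ✓ (not excluded); service 90 days ≥ 45 days ✓; grade IC4 ≥ IC4 ✓ → eligible.
Mental Health Benefit — status temporary ✗ (requires full-time, part-time, or seasonal) → not eligible.
Spot Bonus Program — status temporary ✗ (requires full-time or seasonal) → not eligible.
Employer Retirement Match — status temporary ✗ (requires seasonal) → not eligible.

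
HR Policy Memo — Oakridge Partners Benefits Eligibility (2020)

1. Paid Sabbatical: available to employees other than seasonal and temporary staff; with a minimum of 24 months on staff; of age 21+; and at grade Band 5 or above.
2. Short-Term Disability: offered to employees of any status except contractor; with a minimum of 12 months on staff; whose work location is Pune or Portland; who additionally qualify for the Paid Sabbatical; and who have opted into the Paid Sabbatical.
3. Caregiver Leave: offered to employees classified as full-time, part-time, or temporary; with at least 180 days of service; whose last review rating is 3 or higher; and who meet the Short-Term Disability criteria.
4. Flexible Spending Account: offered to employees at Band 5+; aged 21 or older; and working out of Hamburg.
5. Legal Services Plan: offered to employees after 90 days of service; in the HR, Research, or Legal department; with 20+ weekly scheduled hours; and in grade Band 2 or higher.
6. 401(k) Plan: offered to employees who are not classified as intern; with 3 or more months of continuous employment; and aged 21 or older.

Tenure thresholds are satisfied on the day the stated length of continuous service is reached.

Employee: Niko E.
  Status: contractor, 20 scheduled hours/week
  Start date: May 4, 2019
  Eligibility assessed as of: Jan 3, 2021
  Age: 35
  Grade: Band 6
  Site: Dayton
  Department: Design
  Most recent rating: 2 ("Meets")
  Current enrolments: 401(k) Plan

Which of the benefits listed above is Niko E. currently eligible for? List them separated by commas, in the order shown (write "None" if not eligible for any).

Service from May 4, 2019 to Jan 3, 2021: 610 days.
Paid Sabbatical — status contractor ✓ (not excluded); service 610 days < 24 months (≈720 days) ✗ → not eligible.
Short-Term Disability — status contractor ✗ (excluded) → not eligible.
Caregiver Leave — status contractor ✗ (requires full-time, part-time, or temporary) → not eligible.
Flexible Spending Account — grade Band 6 ≥ Band 5 ✓; age 35 ≥ 21 ✓; site Dayton ✗ (not Hamburg) → not eligible.
Legal Services Plan — service 610 days ≥ 90 days ✓; dept Design ✗ → not eligible.
401(k) Plan — status contractor ✓ (not excluded); service 610 days ≥ 3 months (≈90 days) ✓; age 35 ≥ 21 ✓ → eligible.

401(k) Plan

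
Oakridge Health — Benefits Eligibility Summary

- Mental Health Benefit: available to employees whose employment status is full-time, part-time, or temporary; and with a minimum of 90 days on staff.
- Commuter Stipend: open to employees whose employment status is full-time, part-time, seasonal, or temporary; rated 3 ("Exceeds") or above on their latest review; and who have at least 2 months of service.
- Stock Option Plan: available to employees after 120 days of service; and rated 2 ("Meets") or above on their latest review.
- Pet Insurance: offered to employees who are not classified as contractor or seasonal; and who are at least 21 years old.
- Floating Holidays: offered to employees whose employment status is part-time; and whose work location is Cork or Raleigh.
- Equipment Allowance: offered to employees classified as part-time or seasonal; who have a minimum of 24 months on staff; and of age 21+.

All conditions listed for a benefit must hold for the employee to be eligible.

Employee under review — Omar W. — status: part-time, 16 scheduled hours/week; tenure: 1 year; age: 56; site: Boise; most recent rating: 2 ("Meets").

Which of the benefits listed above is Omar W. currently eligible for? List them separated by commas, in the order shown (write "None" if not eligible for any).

Mental Health Benefit, Stock Option Plan, Pet Insurance

Mental Health Benefit — status part-time ✓; service 1 year ≥ 90 days ✓ → eligible.
Commuter Stipend — status part-time ✓; rating 2 < 3 ✗ → not eligible.
Stock Option Plan — service 1 year ≥ 120 days ✓; rating 2 ≥ 2 ✓ → eligible.
Pet Insurance — status part-time ✓ (not excluded); age 56 ≥ 21 ✓ → eligible.
Floating Holidays — status part-time ✓; site Boise ✗ (not Cork or Raleigh) → not eligible.
Equipment Allowance — status part-time ✓; service 1 year < 24 months (≈720 days) ✗ → not eligible.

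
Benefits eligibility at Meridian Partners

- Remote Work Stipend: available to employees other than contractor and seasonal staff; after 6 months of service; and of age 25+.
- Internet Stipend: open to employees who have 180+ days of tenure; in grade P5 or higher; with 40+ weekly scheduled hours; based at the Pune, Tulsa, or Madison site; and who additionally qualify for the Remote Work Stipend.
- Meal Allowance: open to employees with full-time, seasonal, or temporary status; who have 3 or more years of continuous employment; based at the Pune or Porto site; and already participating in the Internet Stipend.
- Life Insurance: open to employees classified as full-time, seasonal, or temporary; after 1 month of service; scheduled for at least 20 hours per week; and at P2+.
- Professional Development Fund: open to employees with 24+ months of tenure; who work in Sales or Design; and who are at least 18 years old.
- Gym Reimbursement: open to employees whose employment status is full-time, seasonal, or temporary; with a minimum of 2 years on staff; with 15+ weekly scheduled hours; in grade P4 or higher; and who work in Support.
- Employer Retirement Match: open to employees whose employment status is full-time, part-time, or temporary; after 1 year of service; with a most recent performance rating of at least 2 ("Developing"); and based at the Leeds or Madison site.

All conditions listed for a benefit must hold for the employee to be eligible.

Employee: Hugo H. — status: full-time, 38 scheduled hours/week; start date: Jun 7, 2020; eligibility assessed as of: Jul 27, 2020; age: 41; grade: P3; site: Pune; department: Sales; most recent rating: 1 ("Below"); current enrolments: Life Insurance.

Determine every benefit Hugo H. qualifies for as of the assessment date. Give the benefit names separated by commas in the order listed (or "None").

Life Insurance

Service from Jun 7, 2020 to Jul 27, 2020: 50 days.
Remote Work Stipend — status full-time ✓ (not excluded); service 50 days < 6 months (≈180 days) ✗ → not eligible.
Internet Stipend — service 50 days < 180 days ✗ → not eligible.
Meal Allowance — status full-time ✓; service 50 days < 3 years (≈1095 days) ✗ → not eligible.
Life Insurance — status full-time ✓; service 50 days ≥ 1 month (≈30 days) ✓; 38 hrs/wk ≥ 20 ✓; grade P3 ≥ P2 ✓ → eligible.
Professional Development Fund — service 50 days < 24 months (≈720 days) ✗ → not eligible.
Gym Reimbursement — status full-time ✓; service 50 days < 2 years (≈730 days) ✗ → not eligible.
Employer Retirement Match — status full-time ✓; service 50 days < 1 year (≈365 days) ✗ → not eligible.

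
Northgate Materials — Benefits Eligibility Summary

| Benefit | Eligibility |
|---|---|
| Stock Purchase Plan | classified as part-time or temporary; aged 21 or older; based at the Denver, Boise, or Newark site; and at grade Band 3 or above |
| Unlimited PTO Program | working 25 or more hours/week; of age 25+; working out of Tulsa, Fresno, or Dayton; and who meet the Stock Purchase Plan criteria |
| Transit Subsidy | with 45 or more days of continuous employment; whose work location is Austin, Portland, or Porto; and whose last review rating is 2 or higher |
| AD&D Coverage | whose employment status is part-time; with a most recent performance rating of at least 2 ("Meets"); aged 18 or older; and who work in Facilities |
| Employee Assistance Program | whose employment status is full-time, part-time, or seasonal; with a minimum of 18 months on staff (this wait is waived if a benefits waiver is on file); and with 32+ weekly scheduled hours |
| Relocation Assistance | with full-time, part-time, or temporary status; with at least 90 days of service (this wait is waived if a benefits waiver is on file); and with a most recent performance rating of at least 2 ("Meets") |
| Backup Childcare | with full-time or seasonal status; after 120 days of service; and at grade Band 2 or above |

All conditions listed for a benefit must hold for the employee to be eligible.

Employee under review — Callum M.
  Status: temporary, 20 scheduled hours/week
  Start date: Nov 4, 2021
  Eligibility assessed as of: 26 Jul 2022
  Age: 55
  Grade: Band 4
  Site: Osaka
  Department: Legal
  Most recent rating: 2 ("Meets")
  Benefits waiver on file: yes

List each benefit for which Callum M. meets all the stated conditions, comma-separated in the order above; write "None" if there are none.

Relocation Assistance

Service from Nov 4, 2021 to 26 Jul 2022: 264 days.
Stock Purchase Plan — status temporary ✓; age 55 ≥ 21 ✓; site Osaka ✗ (not Denver, Boise, or Newark) → not eligible.
Unlimited PTO Program — 20 hrs/wk < 25 ✗ → not eligible.
Transit Subsidy — service 264 days ≥ 45 days ✓; site Osaka ✗ (not Austin, Portland, or Porto) → not eligible.
AD&D Coverage — status temporary ✗ (requires part-time) → not eligible.
Employee Assistance Program — status temporary ✗ (requires full-time, part-time, or seasonal) → not eligible.
Relocation Assistance — status temporary ✓; benefits waiver on file ✓; rating 2 ≥ 2 ✓ → eligible.
Backup Childcare — status temporary ✗ (requires full-time or seasonal) → not eligible.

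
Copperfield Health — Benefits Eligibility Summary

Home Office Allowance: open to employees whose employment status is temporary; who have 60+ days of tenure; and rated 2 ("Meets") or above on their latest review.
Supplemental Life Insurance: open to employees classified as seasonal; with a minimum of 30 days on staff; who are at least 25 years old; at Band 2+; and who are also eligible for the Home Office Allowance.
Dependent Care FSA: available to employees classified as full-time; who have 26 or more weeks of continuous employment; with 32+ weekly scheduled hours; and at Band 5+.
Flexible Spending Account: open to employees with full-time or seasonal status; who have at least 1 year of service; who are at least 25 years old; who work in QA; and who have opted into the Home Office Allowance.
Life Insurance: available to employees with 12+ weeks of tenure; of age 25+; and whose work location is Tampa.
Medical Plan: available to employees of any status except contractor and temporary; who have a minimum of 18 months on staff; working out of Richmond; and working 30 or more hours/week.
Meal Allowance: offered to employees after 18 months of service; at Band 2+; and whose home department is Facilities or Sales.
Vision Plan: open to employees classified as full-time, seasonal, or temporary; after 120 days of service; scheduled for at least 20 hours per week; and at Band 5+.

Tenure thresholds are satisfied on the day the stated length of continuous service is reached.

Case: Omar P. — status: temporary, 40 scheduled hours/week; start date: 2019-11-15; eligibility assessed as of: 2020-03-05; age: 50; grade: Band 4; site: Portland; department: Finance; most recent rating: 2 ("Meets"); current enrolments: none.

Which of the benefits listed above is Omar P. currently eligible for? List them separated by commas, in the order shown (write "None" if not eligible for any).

Home Office Allowance

Service from 2019-11-15 to 2020-03-05: 111 days.
Home Office Allowance — status temporary ✓; service 111 days ≥ 60 days ✓; rating 2 ≥ 2 ✓ → eligible.
Supplemental Life Insurance — status temporary ✗ (requires seasonal) → not eligible.
Dependent Care FSA — status temporary ✗ (requires full-time) → not eligible.
Flexible Spending Account — status temporary ✗ (requires full-time or seasonal) → not eligible.
Life Insurance — service 111 days ≥ 12 weeks (≈84 days) ✓; age 50 ≥ 25 ✓; site Portland ✗ (not Tampa) → not eligible.
Medical Plan — status temporary ✗ (excluded) → not eligible.
Meal Allowance — service 111 days < 18 months (≈540 days) ✗ → not eligible.
Vision Plan — status temporary ✓; service 111 days < 120 days ✗ → not eligible.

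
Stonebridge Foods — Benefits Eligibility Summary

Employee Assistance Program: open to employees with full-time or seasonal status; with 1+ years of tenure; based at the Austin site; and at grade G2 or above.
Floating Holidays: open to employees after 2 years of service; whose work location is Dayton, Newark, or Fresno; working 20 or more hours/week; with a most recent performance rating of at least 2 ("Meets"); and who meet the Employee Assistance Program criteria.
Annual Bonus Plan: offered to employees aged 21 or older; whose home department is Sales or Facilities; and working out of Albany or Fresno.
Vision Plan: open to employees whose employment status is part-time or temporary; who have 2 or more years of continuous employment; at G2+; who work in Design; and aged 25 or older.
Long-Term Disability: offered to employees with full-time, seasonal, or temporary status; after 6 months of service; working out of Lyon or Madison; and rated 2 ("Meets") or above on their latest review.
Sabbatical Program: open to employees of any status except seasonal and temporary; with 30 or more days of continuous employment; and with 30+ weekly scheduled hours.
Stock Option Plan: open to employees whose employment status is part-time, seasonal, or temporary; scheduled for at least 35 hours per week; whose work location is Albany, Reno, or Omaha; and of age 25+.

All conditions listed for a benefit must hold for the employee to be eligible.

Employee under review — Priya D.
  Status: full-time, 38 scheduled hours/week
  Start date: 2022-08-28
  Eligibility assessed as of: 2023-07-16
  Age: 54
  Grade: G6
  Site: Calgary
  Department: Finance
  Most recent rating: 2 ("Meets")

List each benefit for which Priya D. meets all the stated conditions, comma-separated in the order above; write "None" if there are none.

Service from 2022-08-28 to 2023-07-16: 322 days.
Employee Assistance Program — status full-time ✓; service 322 days < 1 year (≈365 days) ✗ → not eligible.
Floating Holidays — service 322 days < 2 years (≈730 days) ✗ → not eligible.
Annual Bonus Plan — age 54 ≥ 21 ✓; dept Finance ✗ → not eligible.
Vision Plan — status full-time ✗ (requires part-time or temporary) → not eligible.
Long-Term Disability — status full-time ✓; service 322 days ≥ 6 months (≈180 days) ✓; site Calgary ✗ (not Lyon or Madison) → not eligible.
Sabbatical Program — status full-time ✓ (not excluded); service 322 days ≥ 30 days ✓; 38 hrs/wk ≥ 30 ✓ → eligible.
Stock Option Plan — status full-time ✗ (requires part-time, seasonal, or temporary) → not eligible.

Sabbatical Program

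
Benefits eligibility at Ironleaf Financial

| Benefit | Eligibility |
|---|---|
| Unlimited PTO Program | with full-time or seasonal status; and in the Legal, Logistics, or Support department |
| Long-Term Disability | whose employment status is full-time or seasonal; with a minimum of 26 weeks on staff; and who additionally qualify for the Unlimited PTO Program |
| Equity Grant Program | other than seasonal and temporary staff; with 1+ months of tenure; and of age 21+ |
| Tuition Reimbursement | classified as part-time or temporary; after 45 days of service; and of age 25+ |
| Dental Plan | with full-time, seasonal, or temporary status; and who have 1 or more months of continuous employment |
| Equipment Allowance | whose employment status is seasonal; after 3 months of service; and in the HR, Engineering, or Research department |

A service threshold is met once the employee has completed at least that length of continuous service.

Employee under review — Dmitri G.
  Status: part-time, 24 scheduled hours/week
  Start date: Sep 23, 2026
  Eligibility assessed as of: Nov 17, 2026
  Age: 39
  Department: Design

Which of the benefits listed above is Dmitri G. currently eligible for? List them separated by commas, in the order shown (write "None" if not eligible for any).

Service from Sep 23, 2026 to Nov 17, 2026: 55 days.
Unlimited PTO Program — status part-time ✗ (requires full-time or seasonal) → not eligible.
Long-Term Disability — status part-time ✗ (requires full-time or seasonal) → not eligible.
Equity Grant Program — status part-time ✓ (not excluded); service 55 days ≥ 1 month (≈30 days) ✓; age 39 ≥ 21 ✓ → eligible.
Tuition Reimbursement — status part-time ✓; service 55 days ≥ 45 days ✓; age 39 ≥ 25 ✓ → eligible.
Dental Plan — status part-time ✗ (requires full-time, seasonal, or temporary) → not eligible.
Equipment Allowance — status part-time ✗ (requires seasonal) → not eligible.

Equity Grant Program, Tuition Reimbursement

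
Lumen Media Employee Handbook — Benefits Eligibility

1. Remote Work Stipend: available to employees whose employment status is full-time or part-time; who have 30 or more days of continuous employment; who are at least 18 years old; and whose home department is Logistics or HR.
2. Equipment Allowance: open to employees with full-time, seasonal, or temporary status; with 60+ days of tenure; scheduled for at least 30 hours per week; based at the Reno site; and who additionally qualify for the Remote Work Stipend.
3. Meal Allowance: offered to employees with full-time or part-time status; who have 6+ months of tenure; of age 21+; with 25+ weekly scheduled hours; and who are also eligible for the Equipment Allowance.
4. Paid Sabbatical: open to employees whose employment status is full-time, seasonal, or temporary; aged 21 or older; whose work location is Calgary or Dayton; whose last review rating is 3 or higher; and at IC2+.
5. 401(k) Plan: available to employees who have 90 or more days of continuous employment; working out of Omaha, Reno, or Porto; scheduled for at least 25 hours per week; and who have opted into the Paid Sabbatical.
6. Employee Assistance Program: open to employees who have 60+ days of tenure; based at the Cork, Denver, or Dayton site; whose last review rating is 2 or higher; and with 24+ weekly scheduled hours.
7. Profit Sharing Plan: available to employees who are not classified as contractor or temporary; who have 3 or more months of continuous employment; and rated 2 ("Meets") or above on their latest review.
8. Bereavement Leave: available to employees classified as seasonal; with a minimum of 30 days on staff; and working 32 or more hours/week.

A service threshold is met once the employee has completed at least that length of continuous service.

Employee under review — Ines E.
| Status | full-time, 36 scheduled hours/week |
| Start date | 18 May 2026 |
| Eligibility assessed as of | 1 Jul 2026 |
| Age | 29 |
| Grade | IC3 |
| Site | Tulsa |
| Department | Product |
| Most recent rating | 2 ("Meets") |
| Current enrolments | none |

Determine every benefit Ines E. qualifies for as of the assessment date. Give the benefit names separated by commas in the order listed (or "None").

None

Service from 18 May 2026 to 1 Jul 2026: 44 days.
Remote Work Stipend — status full-time ✓; service 44 days ≥ 30 days ✓; age 29 ≥ 18 ✓; dept Product ✗ → not eligible.
Equipment Allowance — status full-time ✓; service 44 days < 60 days ✗ → not eligible.
Meal Allowance — status full-time ✓; service 44 days < 6 months (≈180 days) ✗ → not eligible.
Paid Sabbatical — status full-time ✓; age 29 ≥ 21 ✓; site Tulsa ✗ (not Calgary or Dayton) → not eligible.
401(k) Plan — service 44 days < 90 days ✗ → not eligible.
Employee Assistance Program — service 44 days < 60 days ✗ → not eligible.
Profit Sharing Plan — status full-time ✓ (not excluded); service 44 days < 3 months (≈90 days) ✗ → not eligible.
Bereavement Leave — status full-time ✗ (requires seasonal) → not eligible.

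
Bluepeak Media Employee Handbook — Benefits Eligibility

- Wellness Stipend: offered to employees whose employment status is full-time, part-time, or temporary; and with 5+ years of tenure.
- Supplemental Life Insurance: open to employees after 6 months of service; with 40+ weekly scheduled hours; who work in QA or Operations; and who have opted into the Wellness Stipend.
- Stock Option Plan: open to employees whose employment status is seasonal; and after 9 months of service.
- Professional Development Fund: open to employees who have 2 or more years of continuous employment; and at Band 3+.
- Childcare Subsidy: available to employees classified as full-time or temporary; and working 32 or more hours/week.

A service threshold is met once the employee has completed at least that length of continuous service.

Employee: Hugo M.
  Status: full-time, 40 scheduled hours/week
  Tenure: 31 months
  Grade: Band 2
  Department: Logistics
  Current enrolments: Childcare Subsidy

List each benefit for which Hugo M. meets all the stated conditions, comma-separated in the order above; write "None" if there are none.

Wellness Stipend — status full-time ✓; service 31 months < 5 years (≈1825 days) ✗ → not eligible.
Supplemental Life Insurance — service 31 months ≥ 6 months ✓; 40 hrs/wk ≥ 40 ✓; dept Logistics ✗ → not eligible.
Stock Option Plan — status full-time ✗ (requires seasonal) → not eligible.
Professional Development Fund — service 31 months ≥ 2 years (≈730 days) ✓; grade Band 2 < Band 3 ✗ → not eligible.
Childcare Subsidy — status full-time ✓; 40 hrs/wk ≥ 32 ✓ → eligible.

Childcare Subsidy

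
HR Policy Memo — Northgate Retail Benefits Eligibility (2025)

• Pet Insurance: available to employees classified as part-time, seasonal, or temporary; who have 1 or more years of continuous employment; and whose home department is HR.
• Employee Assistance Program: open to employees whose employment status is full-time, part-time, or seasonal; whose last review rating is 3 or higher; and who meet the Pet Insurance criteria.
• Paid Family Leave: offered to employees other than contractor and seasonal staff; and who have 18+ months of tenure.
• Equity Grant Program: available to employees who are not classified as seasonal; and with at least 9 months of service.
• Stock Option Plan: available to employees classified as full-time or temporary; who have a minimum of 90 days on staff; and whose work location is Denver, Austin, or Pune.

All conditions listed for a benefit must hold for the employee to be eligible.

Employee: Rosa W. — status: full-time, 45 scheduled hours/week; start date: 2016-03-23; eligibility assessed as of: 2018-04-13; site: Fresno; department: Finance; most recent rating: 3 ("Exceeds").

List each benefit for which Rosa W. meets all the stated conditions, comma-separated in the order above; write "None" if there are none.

Paid Family Leave, Equity Grant Program

Service from 2016-03-23 to 2018-04-13: 751 days.
Pet Insurance — status full-time ✗ (requires part-time, seasonal, or temporary) → not eligible.
Employee Assistance Program — status full-time ✓; rating 3 ≥ 3 ✓; not eligible for Pet Insurance ✗ → not eligible.
Paid Family Leave — status full-time ✓ (not excluded); service 751 days ≥ 18 months (≈540 days) ✓ → eligible.
Equity Grant Program — status full-time ✓ (not excluded); service 751 days ≥ 9 months (≈270 days) ✓ → eligible.
Stock Option Plan — status full-time ✓; service 751 days ≥ 90 days ✓; site Fresno ✗ (not Denver, Austin, or Pune) → not eligible.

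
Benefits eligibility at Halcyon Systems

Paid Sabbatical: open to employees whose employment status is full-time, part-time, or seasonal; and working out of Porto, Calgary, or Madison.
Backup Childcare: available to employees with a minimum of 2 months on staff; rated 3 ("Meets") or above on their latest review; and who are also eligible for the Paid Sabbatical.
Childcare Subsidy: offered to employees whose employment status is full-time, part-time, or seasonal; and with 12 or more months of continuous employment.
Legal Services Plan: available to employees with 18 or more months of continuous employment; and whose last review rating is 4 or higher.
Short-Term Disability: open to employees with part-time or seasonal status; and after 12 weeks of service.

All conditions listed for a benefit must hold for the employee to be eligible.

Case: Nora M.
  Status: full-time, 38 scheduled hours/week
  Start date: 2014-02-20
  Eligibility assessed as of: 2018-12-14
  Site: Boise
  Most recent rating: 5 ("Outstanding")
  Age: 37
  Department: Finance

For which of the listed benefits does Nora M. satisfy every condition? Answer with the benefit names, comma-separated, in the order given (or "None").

Childcare Subsidy, Legal Services Plan

Service from 2014-02-20 to 2018-12-14: 1758 days.
Paid Sabbatical — status full-time ✓; site Boise ✗ (not Porto, Calgary, or Madison) → not eligible.
Backup Childcare — service 1758 days ≥ 2 months (≈60 days) ✓; rating 5 ≥ 3 ✓; not eligible for Paid Sabbatical ✗ → not eligible.
Childcare Subsidy — status full-time ✓; service 1758 days ≥ 12 months (≈360 days) ✓ → eligible.
Legal Services Plan — service 1758 days ≥ 18 months (≈540 days) ✓; rating 5 ≥ 4 ✓ → eligible.
Short-Term Disability — status full-time ✗ (requires part-time or seasonal) → not eligible.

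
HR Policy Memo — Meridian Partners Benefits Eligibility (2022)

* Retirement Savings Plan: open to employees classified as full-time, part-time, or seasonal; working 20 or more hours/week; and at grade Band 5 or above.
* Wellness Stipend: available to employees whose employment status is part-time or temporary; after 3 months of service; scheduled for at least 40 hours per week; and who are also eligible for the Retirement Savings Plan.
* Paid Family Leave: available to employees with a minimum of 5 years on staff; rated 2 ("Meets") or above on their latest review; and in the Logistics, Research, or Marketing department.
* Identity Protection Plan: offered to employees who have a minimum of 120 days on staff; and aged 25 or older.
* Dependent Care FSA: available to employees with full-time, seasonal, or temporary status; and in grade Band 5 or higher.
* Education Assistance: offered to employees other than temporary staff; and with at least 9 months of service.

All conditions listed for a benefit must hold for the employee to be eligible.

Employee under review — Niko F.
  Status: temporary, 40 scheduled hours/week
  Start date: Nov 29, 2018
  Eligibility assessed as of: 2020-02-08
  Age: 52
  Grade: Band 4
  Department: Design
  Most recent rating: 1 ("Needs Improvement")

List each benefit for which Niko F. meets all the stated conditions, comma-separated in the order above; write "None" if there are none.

Service from Nov 29, 2018 to 2020-02-08: 436 days.
Retirement Savings Plan — status temporary ✗ (requires full-time, part-time, or seasonal) → not eligible.
Wellness Stipend — status temporary ✓; service 436 days ≥ 3 months (≈90 days) ✓; 40 hrs/wk ≥ 40 ✓; not eligible for Retirement Savings Plan ✗ → not eligible.
Paid Family Leave — service 436 days < 5 years (≈1825 days) ✗ → not eligible.
Identity Protection Plan — service 436 days ≥ 120 days ✓; age 52 ≥ 25 ✓ → eligible.
Dependent Care FSA — status temporary ✓; grade Band 4 < Band 5 ✗ → not eligible.
Education Assistance — status temporary ✗ (excluded) → not eligible.

Identity Protection Plan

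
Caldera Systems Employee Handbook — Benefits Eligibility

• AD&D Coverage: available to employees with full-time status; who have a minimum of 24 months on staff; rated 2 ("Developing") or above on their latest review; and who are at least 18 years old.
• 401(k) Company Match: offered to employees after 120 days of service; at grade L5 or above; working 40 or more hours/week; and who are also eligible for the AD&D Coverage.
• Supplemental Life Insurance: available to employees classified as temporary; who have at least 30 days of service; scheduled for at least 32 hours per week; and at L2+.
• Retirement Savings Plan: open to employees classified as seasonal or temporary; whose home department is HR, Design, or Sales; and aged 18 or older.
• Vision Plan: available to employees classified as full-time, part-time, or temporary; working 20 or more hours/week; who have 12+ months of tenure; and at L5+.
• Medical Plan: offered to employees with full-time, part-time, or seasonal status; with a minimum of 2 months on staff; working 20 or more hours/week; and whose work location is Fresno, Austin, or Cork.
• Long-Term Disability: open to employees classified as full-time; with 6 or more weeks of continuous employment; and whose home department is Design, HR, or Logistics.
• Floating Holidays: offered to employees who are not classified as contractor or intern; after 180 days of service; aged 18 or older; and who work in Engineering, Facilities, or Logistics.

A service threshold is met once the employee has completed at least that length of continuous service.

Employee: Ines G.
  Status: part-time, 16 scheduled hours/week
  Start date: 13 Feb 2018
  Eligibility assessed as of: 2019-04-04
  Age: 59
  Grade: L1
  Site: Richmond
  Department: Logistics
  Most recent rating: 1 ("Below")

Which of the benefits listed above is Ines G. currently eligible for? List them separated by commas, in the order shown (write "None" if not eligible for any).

Service from 13 Feb 2018 to 2019-04-04: 415 days.
AD&D Coverage — status part-time ✗ (requires full-time) → not eligible.
401(k) Company Match — service 415 days ≥ 120 days ✓; grade L1 < L5 ✗ → not eligible.
Supplemental Life Insurance — status part-time ✗ (requires temporary) → not eligible.
Retirement Savings Plan — status part-time ✗ (requires seasonal or temporary) → not eligible.
Vision Plan — status part-time ✓; 16 hrs/wk < 20 ✗ → not eligible.
Medical Plan — status part-time ✓; service 415 days ≥ 2 months (≈60 days) ✓; 16 hrs/wk < 20 ✗ → not eligible.
Long-Term Disability — status part-time ✗ (requires full-time) → not eligible.
Floating Holidays — status part-time ✓ (not excluded); service 415 days ≥ 180 days ✓; age 59 ≥ 18 ✓; dept Logistics ✓ → eligible.

Floating Holidays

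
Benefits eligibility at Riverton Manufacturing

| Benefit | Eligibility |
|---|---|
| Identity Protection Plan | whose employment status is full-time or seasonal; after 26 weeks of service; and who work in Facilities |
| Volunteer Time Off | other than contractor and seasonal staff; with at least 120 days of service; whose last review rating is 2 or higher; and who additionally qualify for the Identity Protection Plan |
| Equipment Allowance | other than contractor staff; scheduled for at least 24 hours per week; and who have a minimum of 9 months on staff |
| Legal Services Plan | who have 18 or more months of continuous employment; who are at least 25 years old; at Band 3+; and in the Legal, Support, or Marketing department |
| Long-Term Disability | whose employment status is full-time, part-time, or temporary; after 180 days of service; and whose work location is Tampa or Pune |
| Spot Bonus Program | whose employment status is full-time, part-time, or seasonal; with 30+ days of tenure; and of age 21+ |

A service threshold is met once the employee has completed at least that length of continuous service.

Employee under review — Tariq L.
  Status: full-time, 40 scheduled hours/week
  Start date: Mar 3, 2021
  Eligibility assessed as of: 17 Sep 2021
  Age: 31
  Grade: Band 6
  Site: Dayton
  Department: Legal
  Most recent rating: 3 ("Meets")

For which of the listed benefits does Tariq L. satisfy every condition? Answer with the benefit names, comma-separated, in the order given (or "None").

Spot Bonus Program

Service from Mar 3, 2021 to 17 Sep 2021: 198 days.
Identity Protection Plan — status full-time ✓; service 198 days ≥ 26 weeks (≈182 days) ✓; dept Legal ✗ → not eligible.
Volunteer Time Off — status full-time ✓ (not excluded); service 198 days ≥ 120 days ✓; rating 3 ≥ 2 ✓; not eligible for Identity Protection Plan ✗ → not eligible.
Equipment Allowance — status full-time ✓ (not excluded); 40 hrs/wk ≥ 24 ✓; service 198 days < 9 months (≈270 days) ✗ → not eligible.
Legal Services Plan — service 198 days < 18 months (≈540 days) ✗ → not eligible.
Long-Term Disability — status full-time ✓; service 198 days ≥ 180 days ✓; site Dayton ✗ (not Tampa or Pune) → not eligible.
Spot Bonus Program — status full-time ✓; service 198 days ≥ 30 days ✓; age 31 ≥ 21 ✓ → eligible.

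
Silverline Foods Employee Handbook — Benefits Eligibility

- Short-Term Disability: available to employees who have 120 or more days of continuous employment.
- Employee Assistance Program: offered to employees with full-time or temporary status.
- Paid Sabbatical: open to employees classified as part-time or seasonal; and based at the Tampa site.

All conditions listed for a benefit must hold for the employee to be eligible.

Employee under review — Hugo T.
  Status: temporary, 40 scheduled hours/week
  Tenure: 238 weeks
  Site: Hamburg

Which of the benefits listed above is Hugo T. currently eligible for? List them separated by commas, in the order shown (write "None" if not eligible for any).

Short-Term Disability — service 238 weeks ≥ 120 days ✓ → eligible.
Employee Assistance Program — status temporary ✓ → eligible.
Paid Sabbatical — status temporary ✗ (requires part-time or seasonal) → not eligible.

Short-Term Disability, Employee Assistance Program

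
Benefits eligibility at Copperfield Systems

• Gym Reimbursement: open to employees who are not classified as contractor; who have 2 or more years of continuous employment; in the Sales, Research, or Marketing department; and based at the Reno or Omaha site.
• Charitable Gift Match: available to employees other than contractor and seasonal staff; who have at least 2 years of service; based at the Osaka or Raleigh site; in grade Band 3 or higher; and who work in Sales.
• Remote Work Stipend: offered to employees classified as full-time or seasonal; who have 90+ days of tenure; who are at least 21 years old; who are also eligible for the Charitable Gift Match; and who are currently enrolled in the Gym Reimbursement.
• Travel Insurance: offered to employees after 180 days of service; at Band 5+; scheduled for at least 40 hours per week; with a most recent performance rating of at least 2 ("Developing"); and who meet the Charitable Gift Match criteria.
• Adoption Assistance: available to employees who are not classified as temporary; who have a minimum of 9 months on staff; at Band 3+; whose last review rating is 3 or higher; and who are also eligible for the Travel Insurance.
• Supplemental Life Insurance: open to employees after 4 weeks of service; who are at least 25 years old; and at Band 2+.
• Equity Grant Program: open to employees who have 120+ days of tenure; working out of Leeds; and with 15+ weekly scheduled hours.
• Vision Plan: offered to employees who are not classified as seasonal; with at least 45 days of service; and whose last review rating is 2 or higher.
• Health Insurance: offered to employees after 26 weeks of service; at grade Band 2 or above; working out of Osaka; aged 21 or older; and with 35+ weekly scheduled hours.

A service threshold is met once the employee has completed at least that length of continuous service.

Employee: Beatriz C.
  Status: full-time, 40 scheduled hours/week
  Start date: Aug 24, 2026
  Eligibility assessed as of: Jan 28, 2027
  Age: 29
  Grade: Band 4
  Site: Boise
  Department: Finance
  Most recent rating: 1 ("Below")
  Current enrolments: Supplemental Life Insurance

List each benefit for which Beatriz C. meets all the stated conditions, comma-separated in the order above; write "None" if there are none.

Service from Aug 24, 2026 to Jan 28, 2027: 157 days.
Gym Reimbursement — status full-time ✓ (not excluded); service 157 days < 2 years (≈730 days) ✗ → not eligible.
Charitable Gift Match — status full-time ✓ (not excluded); service 157 days < 2 years (≈730 days) ✗ → not eligible.
Remote Work Stipend — status full-time ✓; service 157 days ≥ 90 days ✓; age 29 ≥ 21 ✓; not eligible for Charitable Gift Match ✗ → not eligible.
Travel Insurance — service 157 days < 180 days ✗ → not eligible.
Adoption Assistance — status full-time ✓ (not excluded); service 157 days < 9 months (≈270 days) ✗ → not eligible.
Supplemental Life Insurance — service 157 days ≥ 4 weeks (≈28 days) ✓; age 29 ≥ 25 ✓; grade Band 4 ≥ Band 2 ✓ → eligible.
Equity Grant Program — service 157 days ≥ 120 days ✓; site Boise ✗ (not Leeds) → not eligible.
Vision Plan — status full-time ✓ (not excluded); service 157 days ≥ 45 days ✓; rating 1 < 2 ✗ → not eligible.
Health Insurance — service 157 days < 26 weeks (≈182 days) ✗ → not eligible.

Supplemental Life Insurance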